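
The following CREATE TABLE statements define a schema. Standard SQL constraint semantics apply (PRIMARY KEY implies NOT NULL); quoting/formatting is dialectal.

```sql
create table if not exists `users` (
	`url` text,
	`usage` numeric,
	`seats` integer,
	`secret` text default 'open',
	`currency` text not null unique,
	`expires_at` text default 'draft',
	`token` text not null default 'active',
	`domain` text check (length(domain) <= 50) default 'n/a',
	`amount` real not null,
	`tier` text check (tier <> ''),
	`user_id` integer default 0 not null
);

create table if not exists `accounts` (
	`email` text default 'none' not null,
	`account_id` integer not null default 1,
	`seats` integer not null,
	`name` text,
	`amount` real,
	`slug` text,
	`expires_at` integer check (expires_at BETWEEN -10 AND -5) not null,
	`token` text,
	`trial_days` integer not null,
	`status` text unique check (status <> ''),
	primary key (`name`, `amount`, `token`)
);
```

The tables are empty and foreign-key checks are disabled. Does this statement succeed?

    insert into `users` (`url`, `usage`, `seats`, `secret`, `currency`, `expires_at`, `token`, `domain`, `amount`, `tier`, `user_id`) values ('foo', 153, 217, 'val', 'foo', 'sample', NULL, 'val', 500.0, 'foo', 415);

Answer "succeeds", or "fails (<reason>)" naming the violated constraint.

token is explicitly set to NULL, but token is declared NOT NULL.

fails (NOT NULL on token)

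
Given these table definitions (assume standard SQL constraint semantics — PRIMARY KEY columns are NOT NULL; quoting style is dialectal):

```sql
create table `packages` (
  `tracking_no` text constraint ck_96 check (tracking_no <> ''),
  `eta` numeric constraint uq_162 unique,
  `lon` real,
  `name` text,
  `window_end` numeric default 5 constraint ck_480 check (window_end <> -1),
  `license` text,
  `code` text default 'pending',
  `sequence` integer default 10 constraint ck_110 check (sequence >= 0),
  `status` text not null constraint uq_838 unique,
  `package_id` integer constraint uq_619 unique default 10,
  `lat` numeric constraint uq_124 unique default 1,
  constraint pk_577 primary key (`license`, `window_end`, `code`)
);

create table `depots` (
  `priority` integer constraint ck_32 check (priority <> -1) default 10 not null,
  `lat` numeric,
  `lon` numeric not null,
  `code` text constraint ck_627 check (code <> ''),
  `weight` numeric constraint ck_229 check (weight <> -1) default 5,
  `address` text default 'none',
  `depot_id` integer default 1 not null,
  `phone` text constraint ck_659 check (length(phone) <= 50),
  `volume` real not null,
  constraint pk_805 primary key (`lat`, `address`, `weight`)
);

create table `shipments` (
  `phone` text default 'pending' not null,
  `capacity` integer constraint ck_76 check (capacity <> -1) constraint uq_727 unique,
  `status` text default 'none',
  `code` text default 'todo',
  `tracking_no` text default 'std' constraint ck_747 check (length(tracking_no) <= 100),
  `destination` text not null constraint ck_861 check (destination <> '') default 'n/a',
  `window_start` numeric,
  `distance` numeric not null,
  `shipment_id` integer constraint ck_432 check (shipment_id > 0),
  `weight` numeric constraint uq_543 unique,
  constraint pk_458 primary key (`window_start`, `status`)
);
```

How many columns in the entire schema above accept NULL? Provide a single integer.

packages: 7 nullable (tracking_no, eta, lon, name, sequence, package_id, lat — PK (license, window_end, code) and explicit NOT NULL columns excluded).
depots: 2 nullable (code, phone — PK (lat, address, weight) and explicit NOT NULL columns excluded).
shipments: 5 nullable (capacity, code, tracking_no, shipment_id, weight — PK (window_start, status) and explicit NOT NULL columns excluded).
Total: 7 + 2 + 5 = 14.

14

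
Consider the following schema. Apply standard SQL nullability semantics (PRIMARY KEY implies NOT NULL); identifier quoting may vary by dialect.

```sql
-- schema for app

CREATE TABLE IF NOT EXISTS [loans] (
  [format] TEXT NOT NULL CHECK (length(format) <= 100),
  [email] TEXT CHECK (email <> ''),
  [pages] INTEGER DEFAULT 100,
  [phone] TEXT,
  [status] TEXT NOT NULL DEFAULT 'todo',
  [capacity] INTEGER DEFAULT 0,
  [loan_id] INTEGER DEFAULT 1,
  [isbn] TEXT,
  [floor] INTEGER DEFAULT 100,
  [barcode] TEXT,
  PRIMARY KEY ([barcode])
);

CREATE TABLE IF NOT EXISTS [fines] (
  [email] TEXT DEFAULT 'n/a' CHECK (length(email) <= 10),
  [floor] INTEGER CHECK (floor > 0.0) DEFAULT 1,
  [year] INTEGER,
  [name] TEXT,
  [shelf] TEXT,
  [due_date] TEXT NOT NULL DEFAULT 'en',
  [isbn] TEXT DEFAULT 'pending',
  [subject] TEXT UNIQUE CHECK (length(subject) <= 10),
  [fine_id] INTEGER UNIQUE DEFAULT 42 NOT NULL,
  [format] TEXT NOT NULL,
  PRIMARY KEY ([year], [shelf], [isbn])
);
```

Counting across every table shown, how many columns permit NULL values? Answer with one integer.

11

loans: 7 nullable (email, pages, phone, capacity, loan_id, isbn, floor — PK (barcode) and explicit NOT NULL columns excluded).
fines: 4 nullable (email, floor, name, subject — PK (year, shelf, isbn) and explicit NOT NULL columns excluded).
Total: 7 + 4 = 11.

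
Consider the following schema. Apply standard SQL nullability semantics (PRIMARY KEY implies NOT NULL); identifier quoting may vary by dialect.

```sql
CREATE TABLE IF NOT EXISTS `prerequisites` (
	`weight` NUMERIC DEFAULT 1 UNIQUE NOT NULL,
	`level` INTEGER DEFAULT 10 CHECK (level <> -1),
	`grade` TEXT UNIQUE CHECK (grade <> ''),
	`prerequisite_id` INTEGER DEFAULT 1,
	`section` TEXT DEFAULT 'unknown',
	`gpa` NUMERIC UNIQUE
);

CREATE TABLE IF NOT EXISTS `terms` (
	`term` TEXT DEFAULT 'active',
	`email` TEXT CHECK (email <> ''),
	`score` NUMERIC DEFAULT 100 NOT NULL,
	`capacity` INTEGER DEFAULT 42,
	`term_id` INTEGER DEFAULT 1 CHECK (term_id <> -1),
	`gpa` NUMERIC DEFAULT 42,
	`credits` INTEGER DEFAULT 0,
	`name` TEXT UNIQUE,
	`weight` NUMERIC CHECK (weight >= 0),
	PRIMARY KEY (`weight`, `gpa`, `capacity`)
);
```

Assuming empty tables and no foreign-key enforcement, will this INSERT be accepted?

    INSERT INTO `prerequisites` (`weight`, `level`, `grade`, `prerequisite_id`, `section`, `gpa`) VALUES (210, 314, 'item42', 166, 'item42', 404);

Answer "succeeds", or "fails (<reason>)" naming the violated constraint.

succeeds

NOT NULL columns: weight is supplied.
CHECK constraints: 314 satisfies (level <> -1); 'item42' satisfies (grade <> '').
No constraint is violated.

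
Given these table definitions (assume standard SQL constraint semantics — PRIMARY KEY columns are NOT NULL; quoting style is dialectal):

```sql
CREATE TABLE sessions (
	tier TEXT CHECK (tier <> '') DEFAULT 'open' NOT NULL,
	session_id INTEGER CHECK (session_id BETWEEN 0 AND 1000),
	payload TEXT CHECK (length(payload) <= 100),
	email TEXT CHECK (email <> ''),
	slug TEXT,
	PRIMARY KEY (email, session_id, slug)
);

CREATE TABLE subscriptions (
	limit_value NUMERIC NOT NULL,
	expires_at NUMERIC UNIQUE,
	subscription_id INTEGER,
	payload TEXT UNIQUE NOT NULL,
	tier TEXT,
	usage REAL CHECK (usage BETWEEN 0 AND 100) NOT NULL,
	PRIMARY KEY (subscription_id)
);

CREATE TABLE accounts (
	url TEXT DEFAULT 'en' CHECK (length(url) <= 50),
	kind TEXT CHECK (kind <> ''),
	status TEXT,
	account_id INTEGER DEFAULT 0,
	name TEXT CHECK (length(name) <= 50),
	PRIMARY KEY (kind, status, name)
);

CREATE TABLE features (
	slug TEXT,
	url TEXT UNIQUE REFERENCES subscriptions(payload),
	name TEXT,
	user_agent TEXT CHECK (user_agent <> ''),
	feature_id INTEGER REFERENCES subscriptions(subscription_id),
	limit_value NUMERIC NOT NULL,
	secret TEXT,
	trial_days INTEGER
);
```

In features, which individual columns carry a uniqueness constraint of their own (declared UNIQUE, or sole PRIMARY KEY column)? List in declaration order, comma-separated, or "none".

- slug: no UNIQUE or single-column PK constraint.
- url: declared UNIQUE → unique.
- name: no UNIQUE or single-column PK constraint.
- user_agent: no UNIQUE or single-column PK constraint.
- feature_id: no UNIQUE or single-column PK constraint.
- limit_value: no UNIQUE or single-column PK constraint.
- secret: no UNIQUE or single-column PK constraint.
- trial_days: no UNIQUE or single-column PK constraint.

url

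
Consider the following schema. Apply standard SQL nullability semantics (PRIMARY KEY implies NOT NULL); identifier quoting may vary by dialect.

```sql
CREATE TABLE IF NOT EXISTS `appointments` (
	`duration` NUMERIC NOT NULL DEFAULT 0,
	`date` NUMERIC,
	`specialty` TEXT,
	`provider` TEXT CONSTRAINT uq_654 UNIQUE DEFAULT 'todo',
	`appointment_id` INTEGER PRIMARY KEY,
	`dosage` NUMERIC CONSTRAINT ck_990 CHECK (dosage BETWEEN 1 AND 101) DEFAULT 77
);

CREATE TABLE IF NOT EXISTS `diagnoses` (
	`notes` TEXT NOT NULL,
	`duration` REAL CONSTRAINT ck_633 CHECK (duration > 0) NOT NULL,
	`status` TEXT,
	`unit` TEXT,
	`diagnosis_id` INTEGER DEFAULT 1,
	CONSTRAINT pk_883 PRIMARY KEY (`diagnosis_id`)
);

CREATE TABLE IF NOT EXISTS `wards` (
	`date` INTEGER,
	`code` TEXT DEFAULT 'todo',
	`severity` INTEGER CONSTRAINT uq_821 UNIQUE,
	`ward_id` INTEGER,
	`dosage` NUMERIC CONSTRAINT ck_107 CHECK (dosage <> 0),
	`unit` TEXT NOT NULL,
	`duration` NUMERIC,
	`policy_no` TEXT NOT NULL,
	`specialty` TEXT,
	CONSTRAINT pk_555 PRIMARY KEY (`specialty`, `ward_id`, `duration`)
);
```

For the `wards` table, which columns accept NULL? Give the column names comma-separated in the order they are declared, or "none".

- date: no NOT NULL constraint applies → nullable.
- code: DEFAULT only fills an omitted column; an explicit NULL is still allowed → nullable.
- severity: UNIQUE does not imply NOT NULL → nullable.
- ward_id: part of the PRIMARY KEY, which implies NOT NULL → not nullable.
- dosage: CHECK does not forbid NULL (a CHECK constraint passes when its expression is NULL) → nullable.
- unit: declared NOT NULL → not nullable.
- duration: part of the PRIMARY KEY, which implies NOT NULL → not nullable.
- policy_no: declared NOT NULL → not nullable.
- specialty: part of the PRIMARY KEY, which implies NOT NULL → not nullable.

date, code, severity, dosage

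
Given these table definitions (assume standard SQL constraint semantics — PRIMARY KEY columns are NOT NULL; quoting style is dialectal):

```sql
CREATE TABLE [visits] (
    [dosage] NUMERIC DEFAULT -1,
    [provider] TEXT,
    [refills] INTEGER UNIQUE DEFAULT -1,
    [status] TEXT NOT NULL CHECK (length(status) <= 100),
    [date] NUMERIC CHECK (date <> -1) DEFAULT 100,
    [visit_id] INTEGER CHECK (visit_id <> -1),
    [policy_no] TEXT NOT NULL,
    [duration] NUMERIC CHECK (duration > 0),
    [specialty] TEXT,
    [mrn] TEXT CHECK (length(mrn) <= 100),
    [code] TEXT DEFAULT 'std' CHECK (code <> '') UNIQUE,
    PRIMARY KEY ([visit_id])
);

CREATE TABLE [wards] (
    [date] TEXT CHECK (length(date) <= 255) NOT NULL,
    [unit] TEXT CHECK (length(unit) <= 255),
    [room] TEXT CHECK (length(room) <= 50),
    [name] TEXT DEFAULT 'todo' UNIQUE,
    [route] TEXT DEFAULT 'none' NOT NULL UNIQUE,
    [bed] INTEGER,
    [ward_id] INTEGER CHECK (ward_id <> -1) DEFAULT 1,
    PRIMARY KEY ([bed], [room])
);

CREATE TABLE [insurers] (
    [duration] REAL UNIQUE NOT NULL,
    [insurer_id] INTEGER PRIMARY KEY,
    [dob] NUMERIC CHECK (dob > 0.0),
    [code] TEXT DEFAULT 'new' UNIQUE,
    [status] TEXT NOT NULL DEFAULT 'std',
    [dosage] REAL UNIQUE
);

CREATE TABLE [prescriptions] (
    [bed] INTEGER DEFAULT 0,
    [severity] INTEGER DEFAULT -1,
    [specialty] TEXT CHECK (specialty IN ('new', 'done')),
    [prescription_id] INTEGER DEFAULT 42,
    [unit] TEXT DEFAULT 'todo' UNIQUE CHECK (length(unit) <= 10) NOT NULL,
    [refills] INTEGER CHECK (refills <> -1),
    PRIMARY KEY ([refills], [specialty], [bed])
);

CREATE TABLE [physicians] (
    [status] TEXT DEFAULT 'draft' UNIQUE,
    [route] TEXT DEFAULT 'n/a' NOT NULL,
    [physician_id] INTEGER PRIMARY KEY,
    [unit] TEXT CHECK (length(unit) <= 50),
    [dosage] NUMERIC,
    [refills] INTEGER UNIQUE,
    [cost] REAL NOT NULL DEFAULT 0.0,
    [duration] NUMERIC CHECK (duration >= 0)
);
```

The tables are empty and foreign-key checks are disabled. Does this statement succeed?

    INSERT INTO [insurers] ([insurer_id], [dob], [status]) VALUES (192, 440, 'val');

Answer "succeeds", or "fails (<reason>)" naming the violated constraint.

fails (NOT NULL on duration)

duration is omitted from the column list and has no DEFAULT, so it would receive NULL.
But duration is declared NOT NULL.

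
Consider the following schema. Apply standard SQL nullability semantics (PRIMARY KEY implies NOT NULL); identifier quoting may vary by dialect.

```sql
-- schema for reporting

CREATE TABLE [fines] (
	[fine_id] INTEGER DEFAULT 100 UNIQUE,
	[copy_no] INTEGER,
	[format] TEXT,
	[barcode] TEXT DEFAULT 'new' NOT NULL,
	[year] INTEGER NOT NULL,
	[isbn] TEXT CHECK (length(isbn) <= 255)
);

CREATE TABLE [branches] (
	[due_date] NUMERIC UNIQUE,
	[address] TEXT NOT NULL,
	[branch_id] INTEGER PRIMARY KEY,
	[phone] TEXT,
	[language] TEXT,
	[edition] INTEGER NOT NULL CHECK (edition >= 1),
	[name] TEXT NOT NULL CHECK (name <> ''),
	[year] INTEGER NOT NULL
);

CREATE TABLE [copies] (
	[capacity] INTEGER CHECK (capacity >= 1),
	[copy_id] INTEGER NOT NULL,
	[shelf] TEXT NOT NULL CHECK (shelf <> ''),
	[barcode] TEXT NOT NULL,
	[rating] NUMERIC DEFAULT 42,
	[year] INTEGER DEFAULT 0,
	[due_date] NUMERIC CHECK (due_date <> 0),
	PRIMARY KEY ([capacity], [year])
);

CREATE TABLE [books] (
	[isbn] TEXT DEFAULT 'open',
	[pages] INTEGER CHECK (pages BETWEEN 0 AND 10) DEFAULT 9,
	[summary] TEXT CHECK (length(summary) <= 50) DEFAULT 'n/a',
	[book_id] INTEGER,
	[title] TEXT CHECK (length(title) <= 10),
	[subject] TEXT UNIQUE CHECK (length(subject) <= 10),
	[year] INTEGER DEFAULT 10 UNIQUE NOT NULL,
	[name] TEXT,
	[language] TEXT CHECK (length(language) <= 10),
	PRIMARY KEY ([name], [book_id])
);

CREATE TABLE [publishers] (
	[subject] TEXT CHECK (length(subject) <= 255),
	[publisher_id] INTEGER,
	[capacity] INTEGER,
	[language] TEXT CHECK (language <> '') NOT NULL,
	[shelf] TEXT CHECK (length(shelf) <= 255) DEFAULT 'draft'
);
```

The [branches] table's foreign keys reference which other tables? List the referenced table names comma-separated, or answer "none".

none

No column in branches has a REFERENCES clause.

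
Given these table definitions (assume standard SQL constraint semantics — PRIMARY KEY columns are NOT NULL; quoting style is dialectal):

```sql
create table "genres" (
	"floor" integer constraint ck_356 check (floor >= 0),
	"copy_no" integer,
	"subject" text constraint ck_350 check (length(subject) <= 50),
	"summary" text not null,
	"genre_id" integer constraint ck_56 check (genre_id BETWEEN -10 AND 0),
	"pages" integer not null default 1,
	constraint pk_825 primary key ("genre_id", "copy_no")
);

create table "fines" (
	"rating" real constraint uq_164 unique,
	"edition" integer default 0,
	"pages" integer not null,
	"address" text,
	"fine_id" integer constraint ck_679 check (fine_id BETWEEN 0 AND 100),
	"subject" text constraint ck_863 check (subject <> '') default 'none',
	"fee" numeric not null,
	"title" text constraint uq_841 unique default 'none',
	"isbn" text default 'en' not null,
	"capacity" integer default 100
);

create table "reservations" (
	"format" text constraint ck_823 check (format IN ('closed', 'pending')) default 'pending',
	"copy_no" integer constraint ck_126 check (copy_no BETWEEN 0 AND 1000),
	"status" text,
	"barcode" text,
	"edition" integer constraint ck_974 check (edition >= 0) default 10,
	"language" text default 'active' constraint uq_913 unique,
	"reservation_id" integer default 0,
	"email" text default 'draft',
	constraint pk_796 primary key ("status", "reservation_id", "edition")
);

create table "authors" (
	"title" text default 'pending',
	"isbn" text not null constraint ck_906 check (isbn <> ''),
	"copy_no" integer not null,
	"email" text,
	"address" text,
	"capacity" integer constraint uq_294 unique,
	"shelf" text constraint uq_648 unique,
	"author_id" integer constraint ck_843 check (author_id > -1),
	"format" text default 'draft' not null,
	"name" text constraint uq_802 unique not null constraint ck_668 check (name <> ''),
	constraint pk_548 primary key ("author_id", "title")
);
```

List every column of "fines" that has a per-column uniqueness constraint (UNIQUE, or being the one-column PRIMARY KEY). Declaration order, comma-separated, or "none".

- rating: declared UNIQUE → unique.
- edition: no UNIQUE or single-column PK constraint.
- pages: no UNIQUE or single-column PK constraint.
- address: no UNIQUE or single-column PK constraint.
- fine_id: no UNIQUE or single-column PK constraint.
- subject: no UNIQUE or single-column PK constraint.
- fee: no UNIQUE or single-column PK constraint.
- title: declared UNIQUE → unique.
- isbn: no UNIQUE or single-column PK constraint.
- capacity: no UNIQUE or single-column PK constraint.

rating, title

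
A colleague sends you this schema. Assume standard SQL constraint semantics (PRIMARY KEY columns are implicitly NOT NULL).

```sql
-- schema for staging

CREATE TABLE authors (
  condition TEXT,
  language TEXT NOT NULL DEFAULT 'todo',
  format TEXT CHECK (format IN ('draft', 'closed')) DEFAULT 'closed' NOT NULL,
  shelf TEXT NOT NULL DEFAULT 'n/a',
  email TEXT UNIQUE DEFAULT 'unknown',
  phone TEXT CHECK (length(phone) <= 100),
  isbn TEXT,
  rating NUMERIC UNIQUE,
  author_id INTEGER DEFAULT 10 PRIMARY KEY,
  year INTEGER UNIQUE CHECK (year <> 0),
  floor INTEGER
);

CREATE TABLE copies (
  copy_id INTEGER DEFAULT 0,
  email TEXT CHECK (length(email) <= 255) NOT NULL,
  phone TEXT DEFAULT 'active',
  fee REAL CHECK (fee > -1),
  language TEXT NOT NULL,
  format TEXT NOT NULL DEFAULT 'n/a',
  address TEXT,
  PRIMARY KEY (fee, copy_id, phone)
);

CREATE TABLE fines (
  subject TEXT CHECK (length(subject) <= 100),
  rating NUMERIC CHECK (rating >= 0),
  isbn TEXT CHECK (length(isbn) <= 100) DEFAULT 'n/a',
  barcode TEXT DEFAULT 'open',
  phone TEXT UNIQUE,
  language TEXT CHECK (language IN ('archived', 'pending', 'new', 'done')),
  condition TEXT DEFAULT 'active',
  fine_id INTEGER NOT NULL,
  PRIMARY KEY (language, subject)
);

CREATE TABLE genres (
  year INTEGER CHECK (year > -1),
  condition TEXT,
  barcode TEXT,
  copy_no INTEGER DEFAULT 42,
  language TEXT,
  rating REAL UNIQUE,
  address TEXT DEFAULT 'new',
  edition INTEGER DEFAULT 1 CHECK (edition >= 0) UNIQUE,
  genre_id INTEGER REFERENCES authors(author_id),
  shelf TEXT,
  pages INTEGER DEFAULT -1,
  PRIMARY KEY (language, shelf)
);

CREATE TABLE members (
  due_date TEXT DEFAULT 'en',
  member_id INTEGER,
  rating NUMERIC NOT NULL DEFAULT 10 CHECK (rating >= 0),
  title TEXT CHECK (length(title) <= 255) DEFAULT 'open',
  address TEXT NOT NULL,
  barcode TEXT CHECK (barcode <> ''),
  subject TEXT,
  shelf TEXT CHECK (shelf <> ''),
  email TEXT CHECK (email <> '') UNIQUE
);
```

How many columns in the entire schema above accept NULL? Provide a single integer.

29

authors: 7 nullable (condition, email, phone, isbn, rating, year, floor — PK (author_id) and explicit NOT NULL columns excluded).
copies: 1 nullable (address — PK (fee, copy_id, phone) and explicit NOT NULL columns excluded).
fines: 5 nullable (rating, isbn, barcode, phone, condition — PK (language, subject) and explicit NOT NULL columns excluded).
genres: 9 nullable (year, condition, barcode, copy_no, rating, address, edition, genre_id, pages — PK (language, shelf) and explicit NOT NULL columns excluded).
members: 7 nullable (due_date, member_id, title, barcode, subject, shelf, email — PK none and explicit NOT NULL columns excluded).
Total: 7 + 1 + 5 + 9 + 7 = 29.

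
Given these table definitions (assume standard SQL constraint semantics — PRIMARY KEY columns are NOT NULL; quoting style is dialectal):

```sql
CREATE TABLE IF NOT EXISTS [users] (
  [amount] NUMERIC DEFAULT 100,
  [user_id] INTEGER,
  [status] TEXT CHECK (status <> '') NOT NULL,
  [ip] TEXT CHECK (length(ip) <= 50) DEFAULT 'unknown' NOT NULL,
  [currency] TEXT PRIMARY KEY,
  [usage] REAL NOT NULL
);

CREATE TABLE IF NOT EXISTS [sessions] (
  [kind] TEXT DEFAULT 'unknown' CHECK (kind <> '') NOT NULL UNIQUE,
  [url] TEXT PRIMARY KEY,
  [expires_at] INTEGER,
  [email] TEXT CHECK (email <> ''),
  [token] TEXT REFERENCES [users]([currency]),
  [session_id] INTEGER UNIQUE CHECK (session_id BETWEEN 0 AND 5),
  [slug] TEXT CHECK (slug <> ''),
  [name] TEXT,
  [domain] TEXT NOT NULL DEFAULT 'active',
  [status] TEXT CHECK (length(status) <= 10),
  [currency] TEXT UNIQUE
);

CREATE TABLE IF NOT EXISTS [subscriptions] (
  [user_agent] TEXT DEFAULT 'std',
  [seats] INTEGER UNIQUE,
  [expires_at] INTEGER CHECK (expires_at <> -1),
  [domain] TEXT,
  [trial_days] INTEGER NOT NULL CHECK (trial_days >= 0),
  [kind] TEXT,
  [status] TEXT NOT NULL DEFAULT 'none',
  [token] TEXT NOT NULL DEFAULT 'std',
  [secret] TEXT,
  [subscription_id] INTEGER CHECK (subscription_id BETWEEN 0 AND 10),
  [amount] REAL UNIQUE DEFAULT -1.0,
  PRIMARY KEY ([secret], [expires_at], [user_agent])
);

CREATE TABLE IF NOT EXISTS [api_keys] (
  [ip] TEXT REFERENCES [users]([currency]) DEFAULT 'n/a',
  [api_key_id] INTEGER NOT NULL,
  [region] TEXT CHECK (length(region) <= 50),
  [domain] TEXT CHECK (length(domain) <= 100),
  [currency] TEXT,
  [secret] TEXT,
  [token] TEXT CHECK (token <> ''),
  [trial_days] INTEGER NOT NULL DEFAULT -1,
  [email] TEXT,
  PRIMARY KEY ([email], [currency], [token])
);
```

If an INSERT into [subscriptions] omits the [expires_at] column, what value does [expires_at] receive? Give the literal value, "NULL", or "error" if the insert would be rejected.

error

expires_at has no DEFAULT clause.
Omitting it would insert NULL, but it is part of the PRIMARY KEY, so the INSERT fails.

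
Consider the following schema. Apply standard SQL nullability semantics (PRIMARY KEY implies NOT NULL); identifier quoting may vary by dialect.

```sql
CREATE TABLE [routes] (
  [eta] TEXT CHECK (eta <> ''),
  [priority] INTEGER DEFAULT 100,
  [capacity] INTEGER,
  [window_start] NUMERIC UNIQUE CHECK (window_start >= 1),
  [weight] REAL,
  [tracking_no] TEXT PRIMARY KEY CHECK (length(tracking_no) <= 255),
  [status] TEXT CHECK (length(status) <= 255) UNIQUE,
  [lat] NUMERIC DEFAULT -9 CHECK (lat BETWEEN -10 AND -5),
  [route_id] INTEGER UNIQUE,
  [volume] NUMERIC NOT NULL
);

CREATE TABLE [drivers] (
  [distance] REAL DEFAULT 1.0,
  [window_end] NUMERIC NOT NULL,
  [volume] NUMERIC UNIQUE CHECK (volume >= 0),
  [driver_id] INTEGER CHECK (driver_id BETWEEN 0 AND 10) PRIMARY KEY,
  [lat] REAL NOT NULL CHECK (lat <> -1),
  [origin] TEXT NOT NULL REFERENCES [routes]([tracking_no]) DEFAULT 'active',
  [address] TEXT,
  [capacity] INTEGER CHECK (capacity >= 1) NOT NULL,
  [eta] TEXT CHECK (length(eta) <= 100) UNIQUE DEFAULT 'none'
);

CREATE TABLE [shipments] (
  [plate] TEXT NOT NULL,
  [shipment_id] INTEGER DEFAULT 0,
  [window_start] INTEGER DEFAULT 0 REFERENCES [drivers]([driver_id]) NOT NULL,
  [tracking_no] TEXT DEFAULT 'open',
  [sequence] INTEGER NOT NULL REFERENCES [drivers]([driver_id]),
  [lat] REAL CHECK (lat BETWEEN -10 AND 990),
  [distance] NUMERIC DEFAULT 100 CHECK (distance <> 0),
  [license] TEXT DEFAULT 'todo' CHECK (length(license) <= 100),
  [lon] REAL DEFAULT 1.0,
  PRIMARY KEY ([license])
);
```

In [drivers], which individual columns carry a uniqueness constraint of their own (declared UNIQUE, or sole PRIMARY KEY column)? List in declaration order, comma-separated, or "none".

- distance: no UNIQUE or single-column PK constraint.
- window_end: no UNIQUE or single-column PK constraint.
- volume: declared UNIQUE → unique.
- driver_id: single-column PRIMARY KEY → unique.
- lat: no UNIQUE or single-column PK constraint.
- origin: no UNIQUE or single-column PK constraint.
- address: no UNIQUE or single-column PK constraint.
- capacity: no UNIQUE or single-column PK constraint.
- eta: declared UNIQUE → unique.

volume, driver_id, eta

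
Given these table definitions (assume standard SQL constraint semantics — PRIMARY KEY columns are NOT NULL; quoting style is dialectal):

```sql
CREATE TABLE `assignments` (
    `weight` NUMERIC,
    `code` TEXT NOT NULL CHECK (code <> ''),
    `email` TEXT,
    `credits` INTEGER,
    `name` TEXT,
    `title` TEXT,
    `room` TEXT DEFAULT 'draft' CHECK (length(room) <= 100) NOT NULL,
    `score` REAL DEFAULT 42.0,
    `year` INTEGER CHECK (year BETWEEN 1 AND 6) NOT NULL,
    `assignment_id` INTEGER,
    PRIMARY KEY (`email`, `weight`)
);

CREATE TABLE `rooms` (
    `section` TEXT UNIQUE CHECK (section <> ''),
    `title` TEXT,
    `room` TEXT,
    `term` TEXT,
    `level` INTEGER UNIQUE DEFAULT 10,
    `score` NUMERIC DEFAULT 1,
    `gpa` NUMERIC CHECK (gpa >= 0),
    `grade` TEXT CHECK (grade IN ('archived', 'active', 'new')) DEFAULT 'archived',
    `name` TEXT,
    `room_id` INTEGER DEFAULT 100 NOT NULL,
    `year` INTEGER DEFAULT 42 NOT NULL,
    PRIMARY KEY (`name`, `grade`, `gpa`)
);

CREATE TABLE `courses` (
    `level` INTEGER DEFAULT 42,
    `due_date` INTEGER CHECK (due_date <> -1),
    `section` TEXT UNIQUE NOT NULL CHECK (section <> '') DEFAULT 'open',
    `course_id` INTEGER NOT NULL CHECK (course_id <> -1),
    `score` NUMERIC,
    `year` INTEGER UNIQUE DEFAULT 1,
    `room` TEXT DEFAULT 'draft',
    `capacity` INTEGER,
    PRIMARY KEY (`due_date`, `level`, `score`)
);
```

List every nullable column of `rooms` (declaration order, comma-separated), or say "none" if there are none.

section, title, room, term, level, score

- section: CHECK does not forbid NULL (a CHECK constraint passes when its expression is NULL) → nullable.
- title: no NOT NULL constraint applies → nullable.
- room: no NOT NULL constraint applies → nullable.
- term: no NOT NULL constraint applies → nullable.
- level: UNIQUE does not imply NOT NULL → nullable.
- score: DEFAULT only fills an omitted column; an explicit NULL is still allowed → nullable.
- gpa: part of the PRIMARY KEY, which implies NOT NULL → not nullable.
- grade: part of the PRIMARY KEY, which implies NOT NULL → not nullable.
- name: part of the PRIMARY KEY, which implies NOT NULL → not nullable.
- room_id: declared NOT NULL → not nullable.
- year: declared NOT NULL → not nullable.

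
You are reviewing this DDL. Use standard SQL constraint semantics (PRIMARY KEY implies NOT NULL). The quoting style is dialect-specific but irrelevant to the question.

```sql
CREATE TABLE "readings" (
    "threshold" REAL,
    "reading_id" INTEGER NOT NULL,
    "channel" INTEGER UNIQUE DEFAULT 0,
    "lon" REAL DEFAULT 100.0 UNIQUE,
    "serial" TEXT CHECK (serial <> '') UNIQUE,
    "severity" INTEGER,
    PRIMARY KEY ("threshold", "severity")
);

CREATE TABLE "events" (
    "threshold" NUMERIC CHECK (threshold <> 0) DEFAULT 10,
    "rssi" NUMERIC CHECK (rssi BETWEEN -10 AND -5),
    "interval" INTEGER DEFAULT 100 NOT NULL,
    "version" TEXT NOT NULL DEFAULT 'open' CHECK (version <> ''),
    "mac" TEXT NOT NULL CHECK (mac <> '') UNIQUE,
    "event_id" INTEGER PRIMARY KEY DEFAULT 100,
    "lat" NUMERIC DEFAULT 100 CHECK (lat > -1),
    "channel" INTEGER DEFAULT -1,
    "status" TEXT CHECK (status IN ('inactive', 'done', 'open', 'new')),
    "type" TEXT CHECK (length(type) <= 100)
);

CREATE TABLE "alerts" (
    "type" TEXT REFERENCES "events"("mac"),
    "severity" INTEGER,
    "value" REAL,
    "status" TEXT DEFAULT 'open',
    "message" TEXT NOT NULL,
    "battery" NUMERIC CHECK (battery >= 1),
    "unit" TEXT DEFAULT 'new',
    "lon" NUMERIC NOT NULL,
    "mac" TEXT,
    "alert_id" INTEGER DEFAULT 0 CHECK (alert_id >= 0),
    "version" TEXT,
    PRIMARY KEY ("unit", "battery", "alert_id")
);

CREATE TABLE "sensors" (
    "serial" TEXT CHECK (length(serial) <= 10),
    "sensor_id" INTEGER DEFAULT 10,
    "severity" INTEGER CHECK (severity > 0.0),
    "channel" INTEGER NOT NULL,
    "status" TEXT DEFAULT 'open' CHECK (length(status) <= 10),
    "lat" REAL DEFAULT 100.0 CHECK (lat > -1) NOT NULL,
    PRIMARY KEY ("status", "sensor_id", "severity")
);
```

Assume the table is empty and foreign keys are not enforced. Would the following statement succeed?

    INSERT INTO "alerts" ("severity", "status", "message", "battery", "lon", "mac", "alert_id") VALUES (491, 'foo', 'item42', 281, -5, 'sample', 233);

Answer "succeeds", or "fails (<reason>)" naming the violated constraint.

succeeds

NOT NULL columns: alert_id is supplied; battery is supplied; lon is supplied; message is supplied; unit defaults to 'new'.
CHECK constraints: 281 satisfies (battery >= 1); 233 satisfies (alert_id >= 0).
No constraint is violated.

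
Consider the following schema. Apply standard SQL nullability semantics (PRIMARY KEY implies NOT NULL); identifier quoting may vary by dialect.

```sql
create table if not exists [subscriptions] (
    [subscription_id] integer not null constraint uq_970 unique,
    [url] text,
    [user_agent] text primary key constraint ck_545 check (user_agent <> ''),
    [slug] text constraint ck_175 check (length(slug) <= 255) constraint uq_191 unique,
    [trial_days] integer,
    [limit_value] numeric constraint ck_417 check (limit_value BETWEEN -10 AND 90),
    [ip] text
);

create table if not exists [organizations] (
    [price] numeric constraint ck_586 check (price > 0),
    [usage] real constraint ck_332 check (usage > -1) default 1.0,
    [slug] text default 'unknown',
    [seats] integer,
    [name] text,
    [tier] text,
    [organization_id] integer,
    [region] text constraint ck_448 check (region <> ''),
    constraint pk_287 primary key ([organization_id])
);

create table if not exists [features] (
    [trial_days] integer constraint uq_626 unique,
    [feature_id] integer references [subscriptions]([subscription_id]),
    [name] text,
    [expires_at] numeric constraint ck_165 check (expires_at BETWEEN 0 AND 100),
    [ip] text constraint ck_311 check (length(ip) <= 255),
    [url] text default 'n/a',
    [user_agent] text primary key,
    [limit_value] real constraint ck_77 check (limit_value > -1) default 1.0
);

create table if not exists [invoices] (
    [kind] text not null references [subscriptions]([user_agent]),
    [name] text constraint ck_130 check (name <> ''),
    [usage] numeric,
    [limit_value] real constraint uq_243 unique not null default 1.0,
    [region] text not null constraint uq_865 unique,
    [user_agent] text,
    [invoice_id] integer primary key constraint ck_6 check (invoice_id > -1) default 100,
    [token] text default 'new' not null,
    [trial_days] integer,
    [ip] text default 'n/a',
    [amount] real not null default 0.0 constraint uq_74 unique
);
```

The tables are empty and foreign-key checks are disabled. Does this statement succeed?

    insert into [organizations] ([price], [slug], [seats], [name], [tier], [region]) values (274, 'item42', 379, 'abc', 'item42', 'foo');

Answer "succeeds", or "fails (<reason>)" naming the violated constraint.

fails (NOT NULL on organization_id)

organization_id is omitted from the column list and has no DEFAULT, so it would receive NULL.
But organization_id is part of the PRIMARY KEY (implied NOT NULL).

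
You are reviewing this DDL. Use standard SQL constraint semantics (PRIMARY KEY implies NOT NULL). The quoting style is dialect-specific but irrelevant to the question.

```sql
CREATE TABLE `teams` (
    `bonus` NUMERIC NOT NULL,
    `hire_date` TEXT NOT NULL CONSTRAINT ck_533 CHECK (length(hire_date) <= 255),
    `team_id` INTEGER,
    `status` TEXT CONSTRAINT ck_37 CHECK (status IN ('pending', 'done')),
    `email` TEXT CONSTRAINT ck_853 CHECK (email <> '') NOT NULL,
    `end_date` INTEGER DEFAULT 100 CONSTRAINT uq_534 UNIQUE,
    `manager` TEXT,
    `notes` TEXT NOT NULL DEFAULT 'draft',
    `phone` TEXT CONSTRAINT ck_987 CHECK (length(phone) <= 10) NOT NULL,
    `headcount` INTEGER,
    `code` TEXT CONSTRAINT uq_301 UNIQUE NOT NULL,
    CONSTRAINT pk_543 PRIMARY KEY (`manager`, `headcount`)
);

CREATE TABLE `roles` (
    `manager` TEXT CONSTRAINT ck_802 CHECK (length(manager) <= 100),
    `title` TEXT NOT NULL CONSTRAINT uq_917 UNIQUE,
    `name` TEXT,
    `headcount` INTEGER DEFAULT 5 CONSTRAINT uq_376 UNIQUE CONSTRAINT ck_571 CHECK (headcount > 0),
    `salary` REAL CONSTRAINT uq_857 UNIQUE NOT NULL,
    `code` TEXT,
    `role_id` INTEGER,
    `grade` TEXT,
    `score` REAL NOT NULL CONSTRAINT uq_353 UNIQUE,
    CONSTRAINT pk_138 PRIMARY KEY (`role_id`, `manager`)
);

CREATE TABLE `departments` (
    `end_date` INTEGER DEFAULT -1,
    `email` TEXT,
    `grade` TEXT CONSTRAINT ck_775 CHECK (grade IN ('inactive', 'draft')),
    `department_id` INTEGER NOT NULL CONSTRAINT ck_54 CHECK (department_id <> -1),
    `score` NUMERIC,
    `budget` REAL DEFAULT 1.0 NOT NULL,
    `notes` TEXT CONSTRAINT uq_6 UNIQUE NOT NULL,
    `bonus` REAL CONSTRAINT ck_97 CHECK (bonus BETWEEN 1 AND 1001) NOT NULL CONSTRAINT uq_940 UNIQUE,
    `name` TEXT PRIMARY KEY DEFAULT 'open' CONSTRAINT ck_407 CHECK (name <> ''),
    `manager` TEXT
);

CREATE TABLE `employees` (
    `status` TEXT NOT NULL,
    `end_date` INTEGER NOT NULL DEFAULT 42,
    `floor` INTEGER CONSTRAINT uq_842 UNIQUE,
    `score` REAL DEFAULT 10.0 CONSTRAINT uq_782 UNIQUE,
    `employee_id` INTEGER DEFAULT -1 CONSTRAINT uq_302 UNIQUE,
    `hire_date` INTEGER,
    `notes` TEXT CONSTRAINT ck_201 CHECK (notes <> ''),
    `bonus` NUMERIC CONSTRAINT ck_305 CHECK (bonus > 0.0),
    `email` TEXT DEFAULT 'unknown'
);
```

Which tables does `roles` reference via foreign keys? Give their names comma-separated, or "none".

none

No column in roles has a REFERENCES clause.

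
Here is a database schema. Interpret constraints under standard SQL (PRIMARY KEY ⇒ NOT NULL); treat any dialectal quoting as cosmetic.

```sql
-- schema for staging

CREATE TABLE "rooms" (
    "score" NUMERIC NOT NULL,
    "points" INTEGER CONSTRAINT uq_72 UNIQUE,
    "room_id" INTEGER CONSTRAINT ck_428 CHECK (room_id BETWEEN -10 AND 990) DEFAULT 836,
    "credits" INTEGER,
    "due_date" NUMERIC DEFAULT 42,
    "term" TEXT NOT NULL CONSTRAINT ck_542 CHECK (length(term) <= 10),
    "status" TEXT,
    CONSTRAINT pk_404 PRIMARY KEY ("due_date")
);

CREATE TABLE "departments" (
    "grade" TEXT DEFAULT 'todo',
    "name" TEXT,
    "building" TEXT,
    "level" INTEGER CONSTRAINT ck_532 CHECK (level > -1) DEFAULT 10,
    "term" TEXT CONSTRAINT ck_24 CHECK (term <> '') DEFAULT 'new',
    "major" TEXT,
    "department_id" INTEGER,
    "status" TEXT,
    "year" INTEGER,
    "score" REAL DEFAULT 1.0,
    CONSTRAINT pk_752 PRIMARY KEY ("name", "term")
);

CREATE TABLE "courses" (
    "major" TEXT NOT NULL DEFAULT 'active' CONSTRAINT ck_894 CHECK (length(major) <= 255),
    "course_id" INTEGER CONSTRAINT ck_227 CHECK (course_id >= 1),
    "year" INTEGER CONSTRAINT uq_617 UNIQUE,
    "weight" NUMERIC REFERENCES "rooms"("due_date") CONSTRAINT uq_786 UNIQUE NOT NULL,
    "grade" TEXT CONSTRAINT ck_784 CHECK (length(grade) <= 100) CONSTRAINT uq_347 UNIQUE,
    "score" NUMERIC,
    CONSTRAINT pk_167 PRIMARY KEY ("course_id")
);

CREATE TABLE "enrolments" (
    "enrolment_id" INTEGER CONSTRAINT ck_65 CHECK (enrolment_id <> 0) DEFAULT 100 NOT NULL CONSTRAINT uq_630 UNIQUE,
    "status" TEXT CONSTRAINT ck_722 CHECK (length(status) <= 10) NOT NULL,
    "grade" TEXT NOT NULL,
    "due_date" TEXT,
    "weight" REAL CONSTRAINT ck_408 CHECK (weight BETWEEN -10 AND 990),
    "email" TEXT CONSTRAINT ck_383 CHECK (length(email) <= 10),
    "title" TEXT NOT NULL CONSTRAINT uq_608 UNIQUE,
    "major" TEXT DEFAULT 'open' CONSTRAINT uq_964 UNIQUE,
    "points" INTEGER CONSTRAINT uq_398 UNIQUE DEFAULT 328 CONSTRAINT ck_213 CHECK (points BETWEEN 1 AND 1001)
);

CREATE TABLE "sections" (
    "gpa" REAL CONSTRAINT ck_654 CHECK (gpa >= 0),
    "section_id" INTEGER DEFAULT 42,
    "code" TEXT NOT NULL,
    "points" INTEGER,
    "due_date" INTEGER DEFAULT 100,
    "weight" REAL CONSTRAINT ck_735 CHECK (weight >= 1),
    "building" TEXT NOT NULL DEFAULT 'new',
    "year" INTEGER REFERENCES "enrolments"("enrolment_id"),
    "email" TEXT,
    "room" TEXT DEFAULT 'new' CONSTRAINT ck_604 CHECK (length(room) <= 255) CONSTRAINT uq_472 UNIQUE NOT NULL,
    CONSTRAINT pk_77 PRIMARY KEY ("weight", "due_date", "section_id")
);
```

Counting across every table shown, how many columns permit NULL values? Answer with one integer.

24

rooms: 4 nullable (points, room_id, credits, status — PK (due_date) and explicit NOT NULL columns excluded).
departments: 8 nullable (grade, building, level, major, department_id, status, year, score — PK (name, term) and explicit NOT NULL columns excluded).
courses: 3 nullable (year, grade, score — PK (course_id) and explicit NOT NULL columns excluded).
enrolments: 5 nullable (due_date, weight, email, major, points — PK none and explicit NOT NULL columns excluded).
sections: 4 nullable (gpa, points, year, email — PK (weight, due_date, section_id) and explicit NOT NULL columns excluded).
Total: 4 + 8 + 3 + 5 + 4 = 24.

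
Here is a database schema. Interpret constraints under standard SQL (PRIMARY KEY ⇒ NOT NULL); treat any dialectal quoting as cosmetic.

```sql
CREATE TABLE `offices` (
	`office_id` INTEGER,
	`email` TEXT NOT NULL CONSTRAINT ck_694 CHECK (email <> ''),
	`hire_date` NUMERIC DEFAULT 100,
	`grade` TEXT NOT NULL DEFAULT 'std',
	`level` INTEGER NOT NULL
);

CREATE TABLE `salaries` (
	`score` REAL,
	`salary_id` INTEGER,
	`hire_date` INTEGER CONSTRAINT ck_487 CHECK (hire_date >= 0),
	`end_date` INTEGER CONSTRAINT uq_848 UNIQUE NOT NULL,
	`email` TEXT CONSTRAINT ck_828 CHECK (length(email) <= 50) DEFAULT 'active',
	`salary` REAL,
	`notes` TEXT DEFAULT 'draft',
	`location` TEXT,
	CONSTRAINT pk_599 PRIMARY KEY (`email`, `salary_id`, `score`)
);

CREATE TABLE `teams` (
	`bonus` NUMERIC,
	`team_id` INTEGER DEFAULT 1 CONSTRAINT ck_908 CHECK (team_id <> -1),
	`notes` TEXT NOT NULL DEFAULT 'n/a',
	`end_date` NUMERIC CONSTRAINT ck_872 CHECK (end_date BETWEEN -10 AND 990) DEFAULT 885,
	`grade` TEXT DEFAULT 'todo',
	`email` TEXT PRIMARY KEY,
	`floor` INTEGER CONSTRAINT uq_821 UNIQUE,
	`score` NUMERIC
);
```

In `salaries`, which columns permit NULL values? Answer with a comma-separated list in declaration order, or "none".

hire_date, salary, notes, location

- score: part of the PRIMARY KEY, which implies NOT NULL → not nullable.
- salary_id: part of the PRIMARY KEY, which implies NOT NULL → not nullable.
- hire_date: CHECK does not forbid NULL (a CHECK constraint passes when its expression is NULL) → nullable.
- end_date: declared NOT NULL → not nullable.
- email: part of the PRIMARY KEY, which implies NOT NULL → not nullable.
- salary: no NOT NULL constraint applies → nullable.
- notes: DEFAULT only fills an omitted column; an explicit NULL is still allowed → nullable.
- location: no NOT NULL constraint applies → nullable.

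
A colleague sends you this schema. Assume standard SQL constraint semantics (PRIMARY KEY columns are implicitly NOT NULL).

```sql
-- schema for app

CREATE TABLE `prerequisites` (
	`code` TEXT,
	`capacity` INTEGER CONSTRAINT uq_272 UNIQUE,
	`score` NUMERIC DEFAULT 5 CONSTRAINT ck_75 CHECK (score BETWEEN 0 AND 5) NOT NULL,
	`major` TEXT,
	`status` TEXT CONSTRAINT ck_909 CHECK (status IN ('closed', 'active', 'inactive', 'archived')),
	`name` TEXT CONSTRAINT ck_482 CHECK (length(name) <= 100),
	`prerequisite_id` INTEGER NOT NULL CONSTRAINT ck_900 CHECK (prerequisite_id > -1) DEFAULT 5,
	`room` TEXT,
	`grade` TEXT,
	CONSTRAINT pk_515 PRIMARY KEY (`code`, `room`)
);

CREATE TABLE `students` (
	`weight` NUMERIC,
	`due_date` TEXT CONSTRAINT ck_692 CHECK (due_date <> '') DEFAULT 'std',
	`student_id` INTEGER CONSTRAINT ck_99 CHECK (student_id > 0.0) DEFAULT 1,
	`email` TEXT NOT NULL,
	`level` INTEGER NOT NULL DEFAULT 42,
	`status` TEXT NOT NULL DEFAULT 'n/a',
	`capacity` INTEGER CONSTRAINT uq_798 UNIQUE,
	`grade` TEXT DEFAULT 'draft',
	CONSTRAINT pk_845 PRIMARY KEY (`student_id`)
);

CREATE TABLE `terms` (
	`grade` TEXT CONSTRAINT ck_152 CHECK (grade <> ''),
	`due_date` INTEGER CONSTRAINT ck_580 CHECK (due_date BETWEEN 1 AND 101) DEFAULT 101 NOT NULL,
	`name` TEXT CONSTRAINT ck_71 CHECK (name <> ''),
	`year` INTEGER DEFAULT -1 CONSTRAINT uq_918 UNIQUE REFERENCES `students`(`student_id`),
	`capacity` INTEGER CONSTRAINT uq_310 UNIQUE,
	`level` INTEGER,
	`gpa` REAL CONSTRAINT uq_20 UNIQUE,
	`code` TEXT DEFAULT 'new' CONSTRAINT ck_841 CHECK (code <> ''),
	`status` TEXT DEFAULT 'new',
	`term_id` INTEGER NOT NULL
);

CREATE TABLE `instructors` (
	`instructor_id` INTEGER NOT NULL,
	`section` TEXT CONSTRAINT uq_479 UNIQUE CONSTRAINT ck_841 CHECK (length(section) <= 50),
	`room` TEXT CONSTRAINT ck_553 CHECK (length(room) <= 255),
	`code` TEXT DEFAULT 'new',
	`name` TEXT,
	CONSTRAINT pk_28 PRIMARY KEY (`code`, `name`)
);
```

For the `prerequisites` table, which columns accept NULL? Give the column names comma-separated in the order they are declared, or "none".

- code: part of the PRIMARY KEY, which implies NOT NULL → not nullable.
- capacity: UNIQUE does not imply NOT NULL → nullable.
- score: declared NOT NULL → not nullable.
- major: no NOT NULL constraint applies → nullable.
- status: CHECK does not forbid NULL (a CHECK constraint passes when its expression is NULL) → nullable.
- name: CHECK does not forbid NULL (a CHECK constraint passes when its expression is NULL) → nullable.
- prerequisite_id: declared NOT NULL → not nullable.
- room: part of the PRIMARY KEY, which implies NOT NULL → not nullable.
- grade: no NOT NULL constraint applies → nullable.

capacity, major, status, name, grade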